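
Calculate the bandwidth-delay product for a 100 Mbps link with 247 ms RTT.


BDP = bandwidth * RTT
= 100 Mbps * 247 ms
= 100 * 1e6 * 247 / 1000 bits
= 24700000 bits
= 3087500 bytes
= 3015.1367 KB
BDP = 24700000 bits (3087500 bytes)


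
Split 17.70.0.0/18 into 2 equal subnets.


New prefix = 18 + 1 = 19
Each subnet has 8192 addresses
  17.70.0.0/19
  17.70.32.0/19
Subnets: 17.70.0.0/19, 17.70.32.0/19


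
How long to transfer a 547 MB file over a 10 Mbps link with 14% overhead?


Effective throughput = 10 * (1 - 14/100) = 8.6 Mbps
File size in Mb = 547 * 8 = 4376 Mb
Time = 4376 / 8.6
Time = 508.8372 seconds


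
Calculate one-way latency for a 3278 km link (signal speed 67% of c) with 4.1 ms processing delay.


Speed = 0.67 * 3e5 km/s = 201000 km/s
Propagation delay = 3278 / 201000 = 0.0163 s = 16.3085 ms
Processing delay = 4.1 ms
Total one-way latency = 20.4085 ms


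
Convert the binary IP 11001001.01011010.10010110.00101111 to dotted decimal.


11001001 = 201
01011010 = 90
10010110 = 150
00101111 = 47
IP: 201.90.150.47


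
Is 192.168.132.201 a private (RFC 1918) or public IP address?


RFC 1918 private ranges:
  10.0.0.0/8 (10.0.0.0 - 10.255.255.255)
  172.16.0.0/12 (172.16.0.0 - 172.31.255.255)
  192.168.0.0/16 (192.168.0.0 - 192.168.255.255)
Private (in 192.168.0.0/16)


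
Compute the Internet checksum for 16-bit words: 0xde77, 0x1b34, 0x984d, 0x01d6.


Sum all words (with carry folding):
+ 0xde77 = 0xde77
+ 0x1b34 = 0xf9ab
+ 0x984d = 0x91f9
+ 0x01d6 = 0x93cf
One's complement: ~0x93cf
Checksum = 0x6c30


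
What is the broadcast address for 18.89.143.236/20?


Network: 18.89.128.0/20
Host bits = 12
Set all host bits to 1:
Broadcast: 18.89.143.255


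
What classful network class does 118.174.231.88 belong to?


First octet: 118
Binary: 01110110
0xxxxxxx -> Class A (1-126)
Class A, default mask 255.0.0.0 (/8)


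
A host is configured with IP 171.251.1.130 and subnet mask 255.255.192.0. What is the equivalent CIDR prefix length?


Binary: 11111111.11111111.11000000.00000000
Count leading 1s
Prefix: /18


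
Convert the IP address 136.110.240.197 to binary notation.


136 = 10001000
110 = 01101110
240 = 11110000
197 = 11000101
Binary: 10001000.01101110.11110000.11000101


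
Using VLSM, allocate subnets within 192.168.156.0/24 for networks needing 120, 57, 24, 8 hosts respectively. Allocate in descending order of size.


120 hosts -> /25 (126 usable): 192.168.156.0/25
57 hosts -> /26 (62 usable): 192.168.156.128/26
24 hosts -> /27 (30 usable): 192.168.156.192/27
8 hosts -> /28 (14 usable): 192.168.156.224/28
Allocation: 192.168.156.0/25 (120 hosts, 126 usable); 192.168.156.128/26 (57 hosts, 62 usable); 192.168.156.192/27 (24 hosts, 30 usable); 192.168.156.224/28 (8 hosts, 14 usable)


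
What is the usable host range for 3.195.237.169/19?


Network: 3.195.224.0
Broadcast: 3.195.255.255
First usable = network + 1
Last usable = broadcast - 1
Range: 3.195.224.1 to 3.195.255.254


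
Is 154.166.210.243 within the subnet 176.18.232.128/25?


Subnet network: 176.18.232.128
Test IP AND mask: 154.166.210.128
No, 154.166.210.243 is not in 176.18.232.128/25


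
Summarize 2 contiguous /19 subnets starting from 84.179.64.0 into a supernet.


Original prefix: /19
Number of subnets: 2 = 2^1
New prefix = 19 - 1 = 18
Supernet: 84.179.64.0/18


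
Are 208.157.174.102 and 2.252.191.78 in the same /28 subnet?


Mask: 255.255.255.240
208.157.174.102 AND mask = 208.157.174.96
2.252.191.78 AND mask = 2.252.191.64
No, different subnets (208.157.174.96 vs 2.252.191.64)


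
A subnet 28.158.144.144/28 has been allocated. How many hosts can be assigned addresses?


Host bits = 32 - 28 = 4
Total addresses = 2^4 = 16
Usable = total - 2 (network and broadcast)
Usable hosts: 14


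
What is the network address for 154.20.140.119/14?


IP:   10011010.00010100.10001100.01110111
Mask: 11111111.11111100.00000000.00000000
AND operation:
Net:  10011010.00010100.00000000.00000000
Network: 154.20.0.0/14


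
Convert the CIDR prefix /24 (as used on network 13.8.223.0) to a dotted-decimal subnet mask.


/24 means 24 network bits, 8 host bits
Binary: 11111111111111111111111100000000
Mask: 255.255.255.0


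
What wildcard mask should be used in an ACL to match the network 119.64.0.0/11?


Subnet mask: 255.224.0.0
Wildcard = 255.255.255.255 - subnet mask
255 - 255 = 0
255 - 224 = 31
255 - 0 = 255
255 - 0 = 255
Wildcard: 0.31.255.255


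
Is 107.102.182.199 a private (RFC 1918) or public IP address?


RFC 1918 private ranges:
  10.0.0.0/8 (10.0.0.0 - 10.255.255.255)
  172.16.0.0/12 (172.16.0.0 - 172.31.255.255)
  192.168.0.0/16 (192.168.0.0 - 192.168.255.255)
Public (not in any RFC 1918 range)


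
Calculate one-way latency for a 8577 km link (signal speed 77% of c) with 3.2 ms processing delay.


Speed = 0.77 * 3e5 km/s = 231000 km/s
Propagation delay = 8577 / 231000 = 0.0371 s = 37.1299 ms
Processing delay = 3.2 ms
Total one-way latency = 40.3299 ms


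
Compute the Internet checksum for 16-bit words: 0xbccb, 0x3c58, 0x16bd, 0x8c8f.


Sum all words (with carry folding):
+ 0xbccb = 0xbccb
+ 0x3c58 = 0xf923
+ 0x16bd = 0x0fe1
+ 0x8c8f = 0x9c70
One's complement: ~0x9c70
Checksum = 0x638f


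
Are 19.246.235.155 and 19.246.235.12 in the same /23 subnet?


Mask: 255.255.254.0
19.246.235.155 AND mask = 19.246.234.0
19.246.235.12 AND mask = 19.246.234.0
Yes, same subnet (19.246.234.0)


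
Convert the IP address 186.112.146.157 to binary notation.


186 = 10111010
112 = 01110000
146 = 10010010
157 = 10011101
Binary: 10111010.01110000.10010010.10011101


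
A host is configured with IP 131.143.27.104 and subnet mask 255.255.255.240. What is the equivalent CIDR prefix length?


Binary: 11111111.11111111.11111111.11110000
Count leading 1s
Prefix: /28


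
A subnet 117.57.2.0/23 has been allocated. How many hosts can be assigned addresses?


Host bits = 32 - 23 = 9
Total addresses = 2^9 = 512
Usable = total - 2 (network and broadcast)
Usable hosts: 510


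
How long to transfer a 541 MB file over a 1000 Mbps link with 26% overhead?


Effective throughput = 1000 * (1 - 26/100) = 740 Mbps
File size in Mb = 541 * 8 = 4328 Mb
Time = 4328 / 740
Time = 5.8486 seconds


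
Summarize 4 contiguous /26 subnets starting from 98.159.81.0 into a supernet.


Original prefix: /26
Number of subnets: 4 = 2^2
New prefix = 26 - 2 = 24
Supernet: 98.159.81.0/24


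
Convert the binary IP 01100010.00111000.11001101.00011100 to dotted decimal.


01100010 = 98
00111000 = 56
11001101 = 205
00011100 = 28
IP: 98.56.205.28


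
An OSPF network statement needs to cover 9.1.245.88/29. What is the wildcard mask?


Subnet mask: 255.255.255.248
Wildcard = 255.255.255.255 - subnet mask
255 - 255 = 0
255 - 255 = 0
255 - 255 = 0
255 - 248 = 7
Wildcard: 0.0.0.7


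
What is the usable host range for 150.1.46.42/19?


Network: 150.1.32.0
Broadcast: 150.1.63.255
First usable = network + 1
Last usable = broadcast - 1
Range: 150.1.32.1 to 150.1.63.254


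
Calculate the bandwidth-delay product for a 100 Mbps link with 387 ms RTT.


BDP = bandwidth * RTT
= 100 Mbps * 387 ms
= 100 * 1e6 * 387 / 1000 bits
= 38700000 bits
= 4837500 bytes
= 4724.1211 KB
BDP = 38700000 bits (4837500 bytes)


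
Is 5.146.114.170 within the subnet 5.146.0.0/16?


Subnet network: 5.146.0.0
Test IP AND mask: 5.146.0.0
Yes, 5.146.114.170 is in 5.146.0.0/16


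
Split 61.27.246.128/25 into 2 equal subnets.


New prefix = 25 + 1 = 26
Each subnet has 64 addresses
  61.27.246.128/26
  61.27.246.192/26
Subnets: 61.27.246.128/26, 61.27.246.192/26


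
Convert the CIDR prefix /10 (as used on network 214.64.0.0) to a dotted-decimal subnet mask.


/10 means 10 network bits, 22 host bits
Binary: 11111111110000000000000000000000
Mask: 255.192.0.0


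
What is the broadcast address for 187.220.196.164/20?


Network: 187.220.192.0/20
Host bits = 12
Set all host bits to 1:
Broadcast: 187.220.207.255


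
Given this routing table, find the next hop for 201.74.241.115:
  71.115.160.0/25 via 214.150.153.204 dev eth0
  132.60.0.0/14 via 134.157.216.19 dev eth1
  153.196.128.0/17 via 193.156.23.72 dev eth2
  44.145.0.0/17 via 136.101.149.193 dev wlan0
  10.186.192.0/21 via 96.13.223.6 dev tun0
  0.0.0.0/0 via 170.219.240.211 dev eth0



Longest prefix match for 201.74.241.115:
  /25 71.115.160.0: no
  /14 132.60.0.0: no
  /17 153.196.128.0: no
  /17 44.145.0.0: no
  /21 10.186.192.0: no
  /0 0.0.0.0: MATCH
Selected: next-hop 170.219.240.211 via eth0 (matched /0)


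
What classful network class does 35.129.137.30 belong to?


First octet: 35
Binary: 00100011
0xxxxxxx -> Class A (1-126)
Class A, default mask 255.0.0.0 (/8)


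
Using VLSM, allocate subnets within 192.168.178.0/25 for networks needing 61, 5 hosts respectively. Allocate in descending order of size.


61 hosts -> /26 (62 usable): 192.168.178.0/26
5 hosts -> /29 (6 usable): 192.168.178.64/29
Allocation: 192.168.178.0/26 (61 hosts, 62 usable); 192.168.178.64/29 (5 hosts, 6 usable)


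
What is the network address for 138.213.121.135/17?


IP:   10001010.11010101.01111001.10000111
Mask: 11111111.11111111.10000000.00000000
AND operation:
Net:  10001010.11010101.00000000.00000000
Network: 138.213.0.0/17


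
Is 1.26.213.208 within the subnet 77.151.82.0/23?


Subnet network: 77.151.82.0
Test IP AND mask: 1.26.212.0
No, 1.26.213.208 is not in 77.151.82.0/23


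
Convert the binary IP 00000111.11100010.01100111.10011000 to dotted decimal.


00000111 = 7
11100010 = 226
01100111 = 103
10011000 = 152
IP: 7.226.103.152


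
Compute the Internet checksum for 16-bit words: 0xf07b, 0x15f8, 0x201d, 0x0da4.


Sum all words (with carry folding):
+ 0xf07b = 0xf07b
+ 0x15f8 = 0x0674
+ 0x201d = 0x2691
+ 0x0da4 = 0x3435
One's complement: ~0x3435
Checksum = 0xcbca


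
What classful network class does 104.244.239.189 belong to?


First octet: 104
Binary: 01101000
0xxxxxxx -> Class A (1-126)
Class A, default mask 255.0.0.0 (/8)


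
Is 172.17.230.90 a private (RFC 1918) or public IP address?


RFC 1918 private ranges:
  10.0.0.0/8 (10.0.0.0 - 10.255.255.255)
  172.16.0.0/12 (172.16.0.0 - 172.31.255.255)
  192.168.0.0/16 (192.168.0.0 - 192.168.255.255)
Private (in 172.16.0.0/12)


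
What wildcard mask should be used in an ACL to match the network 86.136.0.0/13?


Subnet mask: 255.248.0.0
Wildcard = 255.255.255.255 - subnet mask
255 - 255 = 0
255 - 248 = 7
255 - 0 = 255
255 - 0 = 255
Wildcard: 0.7.255.255


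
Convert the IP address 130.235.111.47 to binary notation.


130 = 10000010
235 = 11101011
111 = 01101111
47 = 00101111
Binary: 10000010.11101011.01101111.00101111


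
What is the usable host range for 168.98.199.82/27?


Network: 168.98.199.64
Broadcast: 168.98.199.95
First usable = network + 1
Last usable = broadcast - 1
Range: 168.98.199.65 to 168.98.199.94


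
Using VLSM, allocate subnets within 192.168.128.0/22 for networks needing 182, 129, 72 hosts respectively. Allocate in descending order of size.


182 hosts -> /24 (254 usable): 192.168.128.0/24
129 hosts -> /24 (254 usable): 192.168.129.0/24
72 hosts -> /25 (126 usable): 192.168.130.0/25
Allocation: 192.168.128.0/24 (182 hosts, 254 usable); 192.168.129.0/24 (129 hosts, 254 usable); 192.168.130.0/25 (72 hosts, 126 usable)


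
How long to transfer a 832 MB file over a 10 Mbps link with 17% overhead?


Effective throughput = 10 * (1 - 17/100) = 8.3 Mbps
File size in Mb = 832 * 8 = 6656 Mb
Time = 6656 / 8.3
Time = 801.9277 seconds


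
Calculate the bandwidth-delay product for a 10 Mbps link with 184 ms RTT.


BDP = bandwidth * RTT
= 10 Mbps * 184 ms
= 10 * 1e6 * 184 / 1000 bits
= 1840000 bits
= 230000 bytes
= 224.6094 KB
BDP = 1840000 bits (230000 bytes)


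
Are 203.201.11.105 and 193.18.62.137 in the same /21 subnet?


Mask: 255.255.248.0
203.201.11.105 AND mask = 203.201.8.0
193.18.62.137 AND mask = 193.18.56.0
No, different subnets (203.201.8.0 vs 193.18.56.0)


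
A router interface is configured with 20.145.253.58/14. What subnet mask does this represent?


/14 means 14 network bits, 18 host bits
Binary: 11111111111111000000000000000000
Mask: 255.252.0.0


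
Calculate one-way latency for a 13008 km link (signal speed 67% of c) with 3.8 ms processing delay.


Speed = 0.67 * 3e5 km/s = 201000 km/s
Propagation delay = 13008 / 201000 = 0.0647 s = 64.7164 ms
Processing delay = 3.8 ms
Total one-way latency = 68.5164 ms


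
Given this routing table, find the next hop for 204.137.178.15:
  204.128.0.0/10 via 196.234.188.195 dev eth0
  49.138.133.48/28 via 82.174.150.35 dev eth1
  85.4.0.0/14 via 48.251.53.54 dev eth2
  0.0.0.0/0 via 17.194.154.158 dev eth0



Longest prefix match for 204.137.178.15:
  /10 204.128.0.0: MATCH
  /28 49.138.133.48: no
  /14 85.4.0.0: no
  /0 0.0.0.0: MATCH
Selected: next-hop 196.234.188.195 via eth0 (matched /10)


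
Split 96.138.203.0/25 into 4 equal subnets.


New prefix = 25 + 2 = 27
Each subnet has 32 addresses
  96.138.203.0/27
  96.138.203.32/27
  96.138.203.64/27
  96.138.203.96/27
Subnets: 96.138.203.0/27, 96.138.203.32/27, 96.138.203.64/27, 96.138.203.96/27


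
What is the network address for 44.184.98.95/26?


IP:   00101100.10111000.01100010.01011111
Mask: 11111111.11111111.11111111.11000000
AND operation:
Net:  00101100.10111000.01100010.01000000
Network: 44.184.98.64/26


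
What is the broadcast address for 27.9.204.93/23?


Network: 27.9.204.0/23
Host bits = 9
Set all host bits to 1:
Broadcast: 27.9.205.255


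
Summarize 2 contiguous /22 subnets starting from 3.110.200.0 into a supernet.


Original prefix: /22
Number of subnets: 2 = 2^1
New prefix = 22 - 1 = 21
Supernet: 3.110.200.0/21


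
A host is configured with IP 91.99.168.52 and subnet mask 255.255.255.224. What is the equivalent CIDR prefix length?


Binary: 11111111.11111111.11111111.11100000
Count leading 1s
Prefix: /27


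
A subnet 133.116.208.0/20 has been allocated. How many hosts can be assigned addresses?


Host bits = 32 - 20 = 12
Total addresses = 2^12 = 4096
Usable = total - 2 (network and broadcast)
Usable hosts: 4094


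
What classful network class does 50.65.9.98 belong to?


First octet: 50
Binary: 00110010
0xxxxxxx -> Class A (1-126)
Class A, default mask 255.0.0.0 (/8)


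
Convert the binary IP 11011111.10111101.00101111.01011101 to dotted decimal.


11011111 = 223
10111101 = 189
00101111 = 47
01011101 = 93
IP: 223.189.47.93


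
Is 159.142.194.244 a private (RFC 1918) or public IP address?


RFC 1918 private ranges:
  10.0.0.0/8 (10.0.0.0 - 10.255.255.255)
  172.16.0.0/12 (172.16.0.0 - 172.31.255.255)
  192.168.0.0/16 (192.168.0.0 - 192.168.255.255)
Public (not in any RFC 1918 range)


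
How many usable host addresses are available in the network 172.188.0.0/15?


Host bits = 32 - 15 = 17
Total addresses = 2^17 = 131072
Usable = total - 2 (network and broadcast)
Usable hosts: 131070


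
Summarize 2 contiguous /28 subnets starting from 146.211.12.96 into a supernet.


Original prefix: /28
Number of subnets: 2 = 2^1
New prefix = 28 - 1 = 27
Supernet: 146.211.12.96/27


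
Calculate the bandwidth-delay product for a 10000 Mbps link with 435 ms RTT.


BDP = bandwidth * RTT
= 10000 Mbps * 435 ms
= 10000 * 1e6 * 435 / 1000 bits
= 4350000000 bits
= 543750000 bytes
= 531005.8594 KB
BDP = 4350000000 bits (543750000 bytes)


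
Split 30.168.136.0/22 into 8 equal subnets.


New prefix = 22 + 3 = 25
Each subnet has 128 addresses
  30.168.136.0/25
  30.168.136.128/25
  30.168.137.0/25
  30.168.137.128/25
  30.168.138.0/25
  30.168.138.128/25
  30.168.139.0/25
  30.168.139.128/25
Subnets: 30.168.136.0/25, 30.168.136.128/25, 30.168.137.0/25, 30.168.137.128/25, 30.168.138.0/25, 30.168.138.128/25, 30.168.139.0/25, 30.168.139.128/25


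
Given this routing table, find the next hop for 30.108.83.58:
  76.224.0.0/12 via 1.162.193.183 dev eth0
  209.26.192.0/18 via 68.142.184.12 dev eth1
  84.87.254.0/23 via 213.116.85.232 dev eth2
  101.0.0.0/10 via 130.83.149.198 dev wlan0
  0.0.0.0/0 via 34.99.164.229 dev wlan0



Longest prefix match for 30.108.83.58:
  /12 76.224.0.0: no
  /18 209.26.192.0: no
  /23 84.87.254.0: no
  /10 101.0.0.0: no
  /0 0.0.0.0: MATCH
Selected: next-hop 34.99.164.229 via wlan0 (matched /0)


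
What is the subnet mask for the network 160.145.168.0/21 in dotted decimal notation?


/21 means 21 network bits, 11 host bits
Binary: 11111111111111111111100000000000
Mask: 255.255.248.0


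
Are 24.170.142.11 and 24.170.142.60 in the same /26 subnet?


Mask: 255.255.255.192
24.170.142.11 AND mask = 24.170.142.0
24.170.142.60 AND mask = 24.170.142.0
Yes, same subnet (24.170.142.0)


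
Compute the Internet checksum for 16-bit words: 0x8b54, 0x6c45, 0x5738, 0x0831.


Sum all words (with carry folding):
+ 0x8b54 = 0x8b54
+ 0x6c45 = 0xf799
+ 0x5738 = 0x4ed2
+ 0x0831 = 0x5703
One's complement: ~0x5703
Checksum = 0xa8fc


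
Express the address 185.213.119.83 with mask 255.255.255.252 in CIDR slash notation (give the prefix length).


Binary: 11111111.11111111.11111111.11111100
Count leading 1s
Prefix: /30


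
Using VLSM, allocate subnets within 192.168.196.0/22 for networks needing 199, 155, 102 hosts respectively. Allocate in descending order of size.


199 hosts -> /24 (254 usable): 192.168.196.0/24
155 hosts -> /24 (254 usable): 192.168.197.0/24
102 hosts -> /25 (126 usable): 192.168.198.0/25
Allocation: 192.168.196.0/24 (199 hosts, 254 usable); 192.168.197.0/24 (155 hosts, 254 usable); 192.168.198.0/25 (102 hosts, 126 usable)


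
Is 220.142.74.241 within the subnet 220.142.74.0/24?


Subnet network: 220.142.74.0
Test IP AND mask: 220.142.74.0
Yes, 220.142.74.241 is in 220.142.74.0/24


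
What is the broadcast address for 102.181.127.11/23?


Network: 102.181.126.0/23
Host bits = 9
Set all host bits to 1:
Broadcast: 102.181.127.255


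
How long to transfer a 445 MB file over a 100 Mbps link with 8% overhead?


Effective throughput = 100 * (1 - 8/100) = 92 Mbps
File size in Mb = 445 * 8 = 3560 Mb
Time = 3560 / 92
Time = 38.6957 seconds


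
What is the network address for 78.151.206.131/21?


IP:   01001110.10010111.11001110.10000011
Mask: 11111111.11111111.11111000.00000000
AND operation:
Net:  01001110.10010111.11001000.00000000
Network: 78.151.200.0/21


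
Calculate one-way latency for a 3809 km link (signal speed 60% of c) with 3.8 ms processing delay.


Speed = 0.6 * 3e5 km/s = 180000 km/s
Propagation delay = 3809 / 180000 = 0.0212 s = 21.1611 ms
Processing delay = 3.8 ms
Total one-way latency = 24.9611 ms


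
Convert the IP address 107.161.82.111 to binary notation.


107 = 01101011
161 = 10100001
82 = 01010010
111 = 01101111
Binary: 01101011.10100001.01010010.01101111


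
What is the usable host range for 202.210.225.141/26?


Network: 202.210.225.128
Broadcast: 202.210.225.191
First usable = network + 1
Last usable = broadcast - 1
Range: 202.210.225.129 to 202.210.225.190


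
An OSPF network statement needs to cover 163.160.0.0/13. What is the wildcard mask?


Subnet mask: 255.248.0.0
Wildcard = 255.255.255.255 - subnet mask
255 - 255 = 0
255 - 248 = 7
255 - 0 = 255
255 - 0 = 255
Wildcard: 0.7.255.255


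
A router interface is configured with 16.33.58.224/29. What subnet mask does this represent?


/29 means 29 network bits, 3 host bits
Binary: 11111111111111111111111111111000
Mask: 255.255.255.248


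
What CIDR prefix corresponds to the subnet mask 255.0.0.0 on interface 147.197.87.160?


Binary: 11111111.00000000.00000000.00000000
Count leading 1s
Prefix: /8


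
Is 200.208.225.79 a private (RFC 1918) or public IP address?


RFC 1918 private ranges:
  10.0.0.0/8 (10.0.0.0 - 10.255.255.255)
  172.16.0.0/12 (172.16.0.0 - 172.31.255.255)
  192.168.0.0/16 (192.168.0.0 - 192.168.255.255)
Public (not in any RFC 1918 range)


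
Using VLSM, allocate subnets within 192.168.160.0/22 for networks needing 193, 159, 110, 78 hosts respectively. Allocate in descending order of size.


193 hosts -> /24 (254 usable): 192.168.160.0/24
159 hosts -> /24 (254 usable): 192.168.161.0/24
110 hosts -> /25 (126 usable): 192.168.162.0/25
78 hosts -> /25 (126 usable): 192.168.162.128/25
Allocation: 192.168.160.0/24 (193 hosts, 254 usable); 192.168.161.0/24 (159 hosts, 254 usable); 192.168.162.0/25 (110 hosts, 126 usable); 192.168.162.128/25 (78 hosts, 126 usable)


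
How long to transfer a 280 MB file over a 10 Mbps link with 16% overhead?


Effective throughput = 10 * (1 - 16/100) = 8.4 Mbps
File size in Mb = 280 * 8 = 2240 Mb
Time = 2240 / 8.4
Time = 266.6667 seconds


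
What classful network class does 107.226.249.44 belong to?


First octet: 107
Binary: 01101011
0xxxxxxx -> Class A (1-126)
Class A, default mask 255.0.0.0 (/8)


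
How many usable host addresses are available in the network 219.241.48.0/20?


Host bits = 32 - 20 = 12
Total addresses = 2^12 = 4096
Usable = total - 2 (network and broadcast)
Usable hosts: 4094


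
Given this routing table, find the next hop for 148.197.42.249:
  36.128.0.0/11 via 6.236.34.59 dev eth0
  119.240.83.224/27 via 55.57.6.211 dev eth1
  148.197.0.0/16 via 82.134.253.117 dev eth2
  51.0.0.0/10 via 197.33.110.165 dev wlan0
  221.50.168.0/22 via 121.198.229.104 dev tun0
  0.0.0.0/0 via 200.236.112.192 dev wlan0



Longest prefix match for 148.197.42.249:
  /11 36.128.0.0: no
  /27 119.240.83.224: no
  /16 148.197.0.0: MATCH
  /10 51.0.0.0: no
  /22 221.50.168.0: no
  /0 0.0.0.0: MATCH
Selected: next-hop 82.134.253.117 via eth2 (matched /16)


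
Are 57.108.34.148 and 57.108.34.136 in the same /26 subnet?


Mask: 255.255.255.192
57.108.34.148 AND mask = 57.108.34.128
57.108.34.136 AND mask = 57.108.34.128
Yes, same subnet (57.108.34.128)


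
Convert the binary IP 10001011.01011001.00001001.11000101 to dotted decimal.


10001011 = 139
01011001 = 89
00001001 = 9
11000101 = 197
IP: 139.89.9.197


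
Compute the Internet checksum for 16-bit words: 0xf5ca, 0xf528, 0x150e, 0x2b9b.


Sum all words (with carry folding):
+ 0xf5ca = 0xf5ca
+ 0xf528 = 0xeaf3
+ 0x150e = 0x0002
+ 0x2b9b = 0x2b9d
One's complement: ~0x2b9d
Checksum = 0xd462


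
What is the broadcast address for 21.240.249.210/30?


Network: 21.240.249.208/30
Host bits = 2
Set all host bits to 1:
Broadcast: 21.240.249.211


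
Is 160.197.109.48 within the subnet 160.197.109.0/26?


Subnet network: 160.197.109.0
Test IP AND mask: 160.197.109.0
Yes, 160.197.109.48 is in 160.197.109.0/26


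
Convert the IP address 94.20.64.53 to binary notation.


94 = 01011110
20 = 00010100
64 = 01000000
53 = 00110101
Binary: 01011110.00010100.01000000.00110101


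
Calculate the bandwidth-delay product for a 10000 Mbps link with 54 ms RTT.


BDP = bandwidth * RTT
= 10000 Mbps * 54 ms
= 10000 * 1e6 * 54 / 1000 bits
= 540000000 bits
= 67500000 bytes
= 65917.9688 KB
BDP = 540000000 bits (67500000 bytes)


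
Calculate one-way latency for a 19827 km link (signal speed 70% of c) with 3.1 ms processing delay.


Speed = 0.7 * 3e5 km/s = 210000 km/s
Propagation delay = 19827 / 210000 = 0.0944 s = 94.4143 ms
Processing delay = 3.1 ms
Total one-way latency = 97.5143 ms


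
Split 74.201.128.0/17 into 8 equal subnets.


New prefix = 17 + 3 = 20
Each subnet has 4096 addresses
  74.201.128.0/20
  74.201.144.0/20
  74.201.160.0/20
  74.201.176.0/20
  74.201.192.0/20
  74.201.208.0/20
  74.201.224.0/20
  74.201.240.0/20
Subnets: 74.201.128.0/20, 74.201.144.0/20, 74.201.160.0/20, 74.201.176.0/20, 74.201.192.0/20, 74.201.208.0/20, 74.201.224.0/20, 74.201.240.0/20


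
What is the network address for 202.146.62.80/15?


IP:   11001010.10010010.00111110.01010000
Mask: 11111111.11111110.00000000.00000000
AND operation:
Net:  11001010.10010010.00000000.00000000
Network: 202.146.0.0/15


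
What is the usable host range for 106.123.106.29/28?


Network: 106.123.106.16
Broadcast: 106.123.106.31
First usable = network + 1
Last usable = broadcast - 1
Range: 106.123.106.17 to 106.123.106.30


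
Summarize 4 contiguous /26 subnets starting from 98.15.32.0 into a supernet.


Original prefix: /26
Number of subnets: 4 = 2^2
New prefix = 26 - 2 = 24
Supernet: 98.15.32.0/24


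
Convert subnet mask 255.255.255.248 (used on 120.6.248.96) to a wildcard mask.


Subnet mask: 255.255.255.248
Wildcard = 255.255.255.255 - subnet mask
255 - 255 = 0
255 - 255 = 0
255 - 255 = 0
255 - 248 = 7
Wildcard: 0.0.0.7


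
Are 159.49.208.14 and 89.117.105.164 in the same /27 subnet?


Mask: 255.255.255.224
159.49.208.14 AND mask = 159.49.208.0
89.117.105.164 AND mask = 89.117.105.160
No, different subnets (159.49.208.0 vs 89.117.105.160)


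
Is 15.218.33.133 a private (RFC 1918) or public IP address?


RFC 1918 private ranges:
  10.0.0.0/8 (10.0.0.0 - 10.255.255.255)
  172.16.0.0/12 (172.16.0.0 - 172.31.255.255)
  192.168.0.0/16 (192.168.0.0 - 192.168.255.255)
Public (not in any RFC 1918 range)


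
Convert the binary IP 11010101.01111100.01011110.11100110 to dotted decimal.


11010101 = 213
01111100 = 124
01011110 = 94
11100110 = 230
IP: 213.124.94.230


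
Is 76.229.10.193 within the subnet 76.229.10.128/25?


Subnet network: 76.229.10.128
Test IP AND mask: 76.229.10.128
Yes, 76.229.10.193 is in 76.229.10.128/25


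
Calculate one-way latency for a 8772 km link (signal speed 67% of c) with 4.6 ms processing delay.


Speed = 0.67 * 3e5 km/s = 201000 km/s
Propagation delay = 8772 / 201000 = 0.0436 s = 43.6418 ms
Processing delay = 4.6 ms
Total one-way latency = 48.2418 ms


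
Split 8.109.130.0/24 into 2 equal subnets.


New prefix = 24 + 1 = 25
Each subnet has 128 addresses
  8.109.130.0/25
  8.109.130.128/25
Subnets: 8.109.130.0/25, 8.109.130.128/25


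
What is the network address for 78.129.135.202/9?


IP:   01001110.10000001.10000111.11001010
Mask: 11111111.10000000.00000000.00000000
AND operation:
Net:  01001110.10000000.00000000.00000000
Network: 78.128.0.0/9


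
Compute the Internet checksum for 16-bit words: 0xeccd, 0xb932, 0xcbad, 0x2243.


Sum all words (with carry folding):
+ 0xeccd = 0xeccd
+ 0xb932 = 0xa600
+ 0xcbad = 0x71ae
+ 0x2243 = 0x93f1
One's complement: ~0x93f1
Checksum = 0x6c0e


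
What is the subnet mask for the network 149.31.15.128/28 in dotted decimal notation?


/28 means 28 network bits, 4 host bits
Binary: 11111111111111111111111111110000
Mask: 255.255.255.240


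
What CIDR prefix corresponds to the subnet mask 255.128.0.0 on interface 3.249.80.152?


Binary: 11111111.10000000.00000000.00000000
Count leading 1s
Prefix: /9


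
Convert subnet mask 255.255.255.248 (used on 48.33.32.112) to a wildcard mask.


Subnet mask: 255.255.255.248
Wildcard = 255.255.255.255 - subnet mask
255 - 255 = 0
255 - 255 = 0
255 - 255 = 0
255 - 248 = 7
Wildcard: 0.0.0.7


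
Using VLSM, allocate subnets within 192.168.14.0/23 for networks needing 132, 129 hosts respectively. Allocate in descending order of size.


132 hosts -> /24 (254 usable): 192.168.14.0/24
129 hosts -> /24 (254 usable): 192.168.15.0/24
Allocation: 192.168.14.0/24 (132 hosts, 254 usable); 192.168.15.0/24 (129 hosts, 254 usable)


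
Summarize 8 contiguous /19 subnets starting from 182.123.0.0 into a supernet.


Original prefix: /19
Number of subnets: 8 = 2^3
New prefix = 19 - 3 = 16
Supernet: 182.123.0.0/16


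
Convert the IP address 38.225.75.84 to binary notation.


38 = 00100110
225 = 11100001
75 = 01001011
84 = 01010100
Binary: 00100110.11100001.01001011.01010100


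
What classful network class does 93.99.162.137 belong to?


First octet: 93
Binary: 01011101
0xxxxxxx -> Class A (1-126)
Class A, default mask 255.0.0.0 (/8)


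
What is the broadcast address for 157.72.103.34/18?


Network: 157.72.64.0/18
Host bits = 14
Set all host bits to 1:
Broadcast: 157.72.127.255


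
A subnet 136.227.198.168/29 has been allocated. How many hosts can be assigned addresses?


Host bits = 32 - 29 = 3
Total addresses = 2^3 = 8
Usable = total - 2 (network and broadcast)
Usable hosts: 6


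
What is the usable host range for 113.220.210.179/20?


Network: 113.220.208.0
Broadcast: 113.220.223.255
First usable = network + 1
Last usable = broadcast - 1
Range: 113.220.208.1 to 113.220.223.254


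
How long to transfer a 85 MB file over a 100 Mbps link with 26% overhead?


Effective throughput = 100 * (1 - 26/100) = 74 Mbps
File size in Mb = 85 * 8 = 680 Mb
Time = 680 / 74
Time = 9.1892 seconds


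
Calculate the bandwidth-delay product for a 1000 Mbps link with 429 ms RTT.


BDP = bandwidth * RTT
= 1000 Mbps * 429 ms
= 1000 * 1e6 * 429 / 1000 bits
= 429000000 bits
= 53625000 bytes
= 52368.1641 KB
BDP = 429000000 bits (53625000 bytes)


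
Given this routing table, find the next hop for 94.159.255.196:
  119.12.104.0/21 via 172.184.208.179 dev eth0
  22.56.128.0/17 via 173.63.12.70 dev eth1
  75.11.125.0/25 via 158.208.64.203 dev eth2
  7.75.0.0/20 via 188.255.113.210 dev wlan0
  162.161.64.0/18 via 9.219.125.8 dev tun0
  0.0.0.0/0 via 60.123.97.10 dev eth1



Longest prefix match for 94.159.255.196:
  /21 119.12.104.0: no
  /17 22.56.128.0: no
  /25 75.11.125.0: no
  /20 7.75.0.0: no
  /18 162.161.64.0: no
  /0 0.0.0.0: MATCH
Selected: next-hop 60.123.97.10 via eth1 (matched /0)


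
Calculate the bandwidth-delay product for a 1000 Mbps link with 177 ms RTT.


BDP = bandwidth * RTT
= 1000 Mbps * 177 ms
= 1000 * 1e6 * 177 / 1000 bits
= 177000000 bits
= 22125000 bytes
= 21606.4453 KB
BDP = 177000000 bits (22125000 bytes)


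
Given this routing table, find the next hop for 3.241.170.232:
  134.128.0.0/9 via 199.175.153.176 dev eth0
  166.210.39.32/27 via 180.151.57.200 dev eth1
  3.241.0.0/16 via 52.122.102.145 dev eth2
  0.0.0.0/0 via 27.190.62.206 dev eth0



Longest prefix match for 3.241.170.232:
  /9 134.128.0.0: no
  /27 166.210.39.32: no
  /16 3.241.0.0: MATCH
  /0 0.0.0.0: MATCH
Selected: next-hop 52.122.102.145 via eth2 (matched /16)


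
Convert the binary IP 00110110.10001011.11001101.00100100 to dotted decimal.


00110110 = 54
10001011 = 139
11001101 = 205
00100100 = 36
IP: 54.139.205.36


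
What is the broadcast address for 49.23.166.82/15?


Network: 49.22.0.0/15
Host bits = 17
Set all host bits to 1:
Broadcast: 49.23.255.255


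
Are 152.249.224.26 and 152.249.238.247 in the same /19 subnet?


Mask: 255.255.224.0
152.249.224.26 AND mask = 152.249.224.0
152.249.238.247 AND mask = 152.249.224.0
Yes, same subnet (152.249.224.0)


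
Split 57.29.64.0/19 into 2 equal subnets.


New prefix = 19 + 1 = 20
Each subnet has 4096 addresses
  57.29.64.0/20
  57.29.80.0/20
Subnets: 57.29.64.0/20, 57.29.80.0/20


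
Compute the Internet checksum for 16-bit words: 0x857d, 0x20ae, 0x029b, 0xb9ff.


Sum all words (with carry folding):
+ 0x857d = 0x857d
+ 0x20ae = 0xa62b
+ 0x029b = 0xa8c6
+ 0xb9ff = 0x62c6
One's complement: ~0x62c6
Checksum = 0x9d39


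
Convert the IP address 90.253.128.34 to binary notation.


90 = 01011010
253 = 11111101
128 = 10000000
34 = 00100010
Binary: 01011010.11111101.10000000.00100010


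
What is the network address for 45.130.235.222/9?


IP:   00101101.10000010.11101011.11011110
Mask: 11111111.10000000.00000000.00000000
AND operation:
Net:  00101101.10000000.00000000.00000000
Network: 45.128.0.0/9


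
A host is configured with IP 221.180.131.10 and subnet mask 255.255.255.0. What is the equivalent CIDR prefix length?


Binary: 11111111.11111111.11111111.00000000
Count leading 1s
Prefix: /24


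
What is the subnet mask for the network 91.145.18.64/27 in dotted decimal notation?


/27 means 27 network bits, 5 host bits
Binary: 11111111111111111111111111100000
Mask: 255.255.255.224


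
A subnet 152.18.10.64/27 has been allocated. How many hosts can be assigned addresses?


Host bits = 32 - 27 = 5
Total addresses = 2^5 = 32
Usable = total - 2 (network and broadcast)
Usable hosts: 30


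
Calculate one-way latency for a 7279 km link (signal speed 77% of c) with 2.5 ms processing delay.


Speed = 0.77 * 3e5 km/s = 231000 km/s
Propagation delay = 7279 / 231000 = 0.0315 s = 31.5108 ms
Processing delay = 2.5 ms
Total one-way latency = 34.0108 ms


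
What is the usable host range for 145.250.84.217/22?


Network: 145.250.84.0
Broadcast: 145.250.87.255
First usable = network + 1
Last usable = broadcast - 1
Range: 145.250.84.1 to 145.250.87.254


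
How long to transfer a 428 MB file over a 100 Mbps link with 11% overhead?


Effective throughput = 100 * (1 - 11/100) = 89 Mbps
File size in Mb = 428 * 8 = 3424 Mb
Time = 3424 / 89
Time = 38.4719 seconds


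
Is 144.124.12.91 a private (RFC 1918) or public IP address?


RFC 1918 private ranges:
  10.0.0.0/8 (10.0.0.0 - 10.255.255.255)
  172.16.0.0/12 (172.16.0.0 - 172.31.255.255)
  192.168.0.0/16 (192.168.0.0 - 192.168.255.255)
Public (not in any RFC 1918 range)


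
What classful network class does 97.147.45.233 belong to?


First octet: 97
Binary: 01100001
0xxxxxxx -> Class A (1-126)
Class A, default mask 255.0.0.0 (/8)


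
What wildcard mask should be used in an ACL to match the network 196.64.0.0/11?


Subnet mask: 255.224.0.0
Wildcard = 255.255.255.255 - subnet mask
255 - 255 = 0
255 - 224 = 31
255 - 0 = 255
255 - 0 = 255
Wildcard: 0.31.255.255


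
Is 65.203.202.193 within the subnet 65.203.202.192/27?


Subnet network: 65.203.202.192
Test IP AND mask: 65.203.202.192
Yes, 65.203.202.193 is in 65.203.202.192/27


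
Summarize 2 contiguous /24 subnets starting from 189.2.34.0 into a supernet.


Original prefix: /24
Number of subnets: 2 = 2^1
New prefix = 24 - 1 = 23
Supernet: 189.2.34.0/23


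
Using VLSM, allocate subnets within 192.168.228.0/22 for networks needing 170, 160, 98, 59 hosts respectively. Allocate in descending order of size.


170 hosts -> /24 (254 usable): 192.168.228.0/24
160 hosts -> /24 (254 usable): 192.168.229.0/24
98 hosts -> /25 (126 usable): 192.168.230.0/25
59 hosts -> /26 (62 usable): 192.168.230.128/26
Allocation: 192.168.228.0/24 (170 hosts, 254 usable); 192.168.229.0/24 (160 hosts, 254 usable); 192.168.230.0/25 (98 hosts, 126 usable); 192.168.230.128/26 (59 hosts, 62 usable)


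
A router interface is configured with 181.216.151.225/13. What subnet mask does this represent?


/13 means 13 network bits, 19 host bits
Binary: 11111111111110000000000000000000
Mask: 255.248.0.0


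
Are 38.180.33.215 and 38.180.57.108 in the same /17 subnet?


Mask: 255.255.128.0
38.180.33.215 AND mask = 38.180.0.0
38.180.57.108 AND mask = 38.180.0.0
Yes, same subnet (38.180.0.0)


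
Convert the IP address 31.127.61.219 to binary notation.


31 = 00011111
127 = 01111111
61 = 00111101
219 = 11011011
Binary: 00011111.01111111.00111101.11011011


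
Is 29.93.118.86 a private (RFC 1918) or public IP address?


RFC 1918 private ranges:
  10.0.0.0/8 (10.0.0.0 - 10.255.255.255)
  172.16.0.0/12 (172.16.0.0 - 172.31.255.255)
  192.168.0.0/16 (192.168.0.0 - 192.168.255.255)
Public (not in any RFC 1918 range)


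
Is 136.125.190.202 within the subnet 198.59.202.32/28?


Subnet network: 198.59.202.32
Test IP AND mask: 136.125.190.192
No, 136.125.190.202 is not in 198.59.202.32/28


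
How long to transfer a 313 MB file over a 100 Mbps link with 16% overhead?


Effective throughput = 100 * (1 - 16/100) = 84 Mbps
File size in Mb = 313 * 8 = 2504 Mb
Time = 2504 / 84
Time = 29.8095 seconds


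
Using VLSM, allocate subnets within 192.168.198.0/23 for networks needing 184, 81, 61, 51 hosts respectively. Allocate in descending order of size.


184 hosts -> /24 (254 usable): 192.168.198.0/24
81 hosts -> /25 (126 usable): 192.168.199.0/25
61 hosts -> /26 (62 usable): 192.168.199.128/26
51 hosts -> /26 (62 usable): 192.168.199.192/26
Allocation: 192.168.198.0/24 (184 hosts, 254 usable); 192.168.199.0/25 (81 hosts, 126 usable); 192.168.199.128/26 (61 hosts, 62 usable); 192.168.199.192/26 (51 hosts, 62 usable)


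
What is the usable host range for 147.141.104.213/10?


Network: 147.128.0.0
Broadcast: 147.191.255.255
First usable = network + 1
Last usable = broadcast - 1
Range: 147.128.0.1 to 147.191.255.254


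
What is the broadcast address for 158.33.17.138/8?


Network: 158.0.0.0/8
Host bits = 24
Set all host bits to 1:
Broadcast: 158.255.255.255


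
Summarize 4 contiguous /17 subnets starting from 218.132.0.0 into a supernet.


Original prefix: /17
Number of subnets: 4 = 2^2
New prefix = 17 - 2 = 15
Supernet: 218.132.0.0/15


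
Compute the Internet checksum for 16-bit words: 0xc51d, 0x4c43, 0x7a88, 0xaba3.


Sum all words (with carry folding):
+ 0xc51d = 0xc51d
+ 0x4c43 = 0x1161
+ 0x7a88 = 0x8be9
+ 0xaba3 = 0x378d
One's complement: ~0x378d
Checksum = 0xc872


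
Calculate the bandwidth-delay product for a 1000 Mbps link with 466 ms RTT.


BDP = bandwidth * RTT
= 1000 Mbps * 466 ms
= 1000 * 1e6 * 466 / 1000 bits
= 466000000 bits
= 58250000 bytes
= 56884.7656 KB
BDP = 466000000 bits (58250000 bytes)


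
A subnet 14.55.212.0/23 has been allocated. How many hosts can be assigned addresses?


Host bits = 32 - 23 = 9
Total addresses = 2^9 = 512
Usable = total - 2 (network and broadcast)
Usable hosts: 510


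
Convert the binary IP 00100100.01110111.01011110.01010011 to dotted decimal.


00100100 = 36
01110111 = 119
01011110 = 94
01010011 = 83
IP: 36.119.94.83


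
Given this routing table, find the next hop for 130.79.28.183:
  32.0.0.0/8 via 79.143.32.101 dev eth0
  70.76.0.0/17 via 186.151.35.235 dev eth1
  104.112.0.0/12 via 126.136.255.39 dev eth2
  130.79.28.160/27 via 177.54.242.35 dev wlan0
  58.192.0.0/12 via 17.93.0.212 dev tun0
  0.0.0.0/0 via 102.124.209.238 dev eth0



Longest prefix match for 130.79.28.183:
  /8 32.0.0.0: no
  /17 70.76.0.0: no
  /12 104.112.0.0: no
  /27 130.79.28.160: MATCH
  /12 58.192.0.0: no
  /0 0.0.0.0: MATCH
Selected: next-hop 177.54.242.35 via wlan0 (matched /27)


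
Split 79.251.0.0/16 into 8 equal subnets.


New prefix = 16 + 3 = 19
Each subnet has 8192 addresses
  79.251.0.0/19
  79.251.32.0/19
  79.251.64.0/19
  79.251.96.0/19
  79.251.128.0/19
  79.251.160.0/19
  79.251.192.0/19
  79.251.224.0/19
Subnets: 79.251.0.0/19, 79.251.32.0/19, 79.251.64.0/19, 79.251.96.0/19, 79.251.128.0/19, 79.251.160.0/19, 79.251.192.0/19, 79.251.224.0/19


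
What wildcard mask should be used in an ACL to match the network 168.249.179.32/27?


Subnet mask: 255.255.255.224
Wildcard = 255.255.255.255 - subnet mask
255 - 255 = 0
255 - 255 = 0
255 - 255 = 0
255 - 224 = 31
Wildcard: 0.0.0.31


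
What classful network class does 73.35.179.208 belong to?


First octet: 73
Binary: 01001001
0xxxxxxx -> Class A (1-126)
Class A, default mask 255.0.0.0 (/8)


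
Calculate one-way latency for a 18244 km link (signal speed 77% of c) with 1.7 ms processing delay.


Speed = 0.77 * 3e5 km/s = 231000 km/s
Propagation delay = 18244 / 231000 = 0.079 s = 78.9784 ms
Processing delay = 1.7 ms
Total one-way latency = 80.6784 ms


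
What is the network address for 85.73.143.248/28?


IP:   01010101.01001001.10001111.11111000
Mask: 11111111.11111111.11111111.11110000
AND operation:
Net:  01010101.01001001.10001111.11110000
Network: 85.73.143.240/28


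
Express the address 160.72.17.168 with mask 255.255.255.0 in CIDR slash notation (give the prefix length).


Binary: 11111111.11111111.11111111.00000000
Count leading 1s
Prefix: /24


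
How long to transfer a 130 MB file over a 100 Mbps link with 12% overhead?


Effective throughput = 100 * (1 - 12/100) = 88 Mbps
File size in Mb = 130 * 8 = 1040 Mb
Time = 1040 / 88
Time = 11.8182 seconds
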